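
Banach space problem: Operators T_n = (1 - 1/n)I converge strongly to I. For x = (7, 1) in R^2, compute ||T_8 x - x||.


T_8 x - x = (1 - 1/8)x - x = -x/8
||x|| = sqrt(50) = 7.0711
||T_8 x - x|| = ||x||/8 = 7.0711/8 = 0.8839

0.8839


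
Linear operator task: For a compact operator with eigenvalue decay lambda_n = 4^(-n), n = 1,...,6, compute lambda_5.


The eigenvalue formula gives lambda_5 = 1/4^5
= 1/1024
= 9.7656e-04

9.7656e-04


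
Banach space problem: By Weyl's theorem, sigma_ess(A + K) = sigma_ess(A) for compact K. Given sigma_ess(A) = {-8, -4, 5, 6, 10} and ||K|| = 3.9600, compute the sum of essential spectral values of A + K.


By Weyl's theorem, the essential spectrum is invariant under compact perturbations.
sigma_ess(A + K) = sigma_ess(A) = {-8, -4, 5, 6, 10}
Sum = -8 + -4 + 5 + 6 + 10 = 9

9


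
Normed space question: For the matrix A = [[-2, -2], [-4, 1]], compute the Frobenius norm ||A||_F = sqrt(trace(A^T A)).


||A||_F^2 = sum a_ij^2
= (-2)^2 + (-2)^2 + (-4)^2 + 1^2
= 4 + 4 + 16 + 1 = 25
||A||_F = sqrt(25) = 5.0000

5.0000


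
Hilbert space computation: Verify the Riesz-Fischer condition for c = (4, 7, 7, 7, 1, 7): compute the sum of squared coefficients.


sum |c_n|^2 = 4^2 + 7^2 + 7^2 + 7^2 + 1^2 + 7^2
= 16 + 49 + 49 + 49 + 1 + 49
= 213

213


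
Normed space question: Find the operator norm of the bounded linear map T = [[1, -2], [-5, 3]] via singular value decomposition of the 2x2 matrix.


A^T A = [[26, -17], [-17, 13]]
trace(A^T A) = 39, det(A^T A) = 49
discriminant = 39^2 - 4*49 = 1325
Largest eigenvalue of A^T A = (trace + sqrt(disc))/2 = 37.7003
||T|| = sqrt(37.7003) = 6.1401

6.1401


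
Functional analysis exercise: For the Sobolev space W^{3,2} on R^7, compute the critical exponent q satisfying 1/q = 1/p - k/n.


Using the Sobolev embedding formula: 1/q = 1/p - k/n
1/q = 1/2 - 3/7 = 1/14
q = 1/(1/14) = 14

14.0000


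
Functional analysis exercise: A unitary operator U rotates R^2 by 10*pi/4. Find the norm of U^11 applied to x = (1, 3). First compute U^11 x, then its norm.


U is a rotation by theta = 10*pi/4
U^11 = rotation by 11*theta = 110*pi/4 = 6*pi/4 (mod 2*pi)
cos(6*pi/4) = 0.0000, sin(6*pi/4) = -1.0000
U^11 x = (0.0000 * 1 - -1.0000 * 3, -1.0000 * 1 + 0.0000 * 3)
= (3.0000, -1.0000)
||U^11 x|| = sqrt(3.0000^2 + (-1.0000)^2) = sqrt(10.0000) = 3.1623

3.1623


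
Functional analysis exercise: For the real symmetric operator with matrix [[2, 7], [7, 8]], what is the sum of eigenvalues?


For a self-adjoint (symmetric) matrix, the eigenvalues are real.
The sum of eigenvalues equals the trace of the matrix.
trace = 2 + 8 = 10

10


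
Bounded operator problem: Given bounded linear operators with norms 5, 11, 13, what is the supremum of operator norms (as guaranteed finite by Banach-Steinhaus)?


By the Uniform Boundedness Principle, the supremum of norms is finite.
sup_k ||T_k|| = max(5, 11, 13) = 13

13


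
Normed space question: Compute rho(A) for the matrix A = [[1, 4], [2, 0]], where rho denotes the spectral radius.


For a 2x2 matrix, eigenvalues satisfy lambda^2 - (trace)*lambda + det = 0
trace = 1 + 0 = 1
det = 1*0 - 4*2 = -8
discriminant = 1^2 - 4*(-8) = 33
spectral radius = max |eigenvalue| = 3.3723

3.3723


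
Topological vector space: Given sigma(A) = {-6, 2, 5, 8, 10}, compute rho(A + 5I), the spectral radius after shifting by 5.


Spectrum of A + 5I = {-1, 7, 10, 13, 15}
Spectral radius = max |lambda| over the shifted spectrum
= max(1, 7, 10, 13, 15) = 15

15


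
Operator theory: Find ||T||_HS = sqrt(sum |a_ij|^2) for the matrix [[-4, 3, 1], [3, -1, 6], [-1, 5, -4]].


The Hilbert-Schmidt norm is sqrt(sum of squares of all entries).
Sum of squares = (-4)^2 + 3^2 + 1^2 + 3^2 + (-1)^2 + 6^2 + (-1)^2 + 5^2 + (-4)^2
= 16 + 9 + 1 + 9 + 1 + 36 + 1 + 25 + 16 = 114
||T||_HS = sqrt(114) = 10.6771

10.6771


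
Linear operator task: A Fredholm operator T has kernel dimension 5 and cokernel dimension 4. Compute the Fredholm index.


The Fredholm index is defined as ind(T) = dim(ker T) - dim(coker T)
= 5 - 4
= 1

1


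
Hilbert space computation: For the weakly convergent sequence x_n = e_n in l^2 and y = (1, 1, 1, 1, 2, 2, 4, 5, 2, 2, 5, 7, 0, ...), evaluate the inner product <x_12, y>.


x_12 = e_12 is the standard basis vector with 1 in position 12.
<x_12, y> = y_12 = 7
As n -> infinity, <x_n, y> -> 0, confirming weak convergence of (x_n) to 0.

7


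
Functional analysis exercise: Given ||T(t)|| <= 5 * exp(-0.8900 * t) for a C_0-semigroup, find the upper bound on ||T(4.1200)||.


||T(4.1200)|| <= 5 * exp(-0.8900 * 4.1200)
= 5 * exp(-3.6668)
= 5 * 0.0256
= 0.1278

0.1278


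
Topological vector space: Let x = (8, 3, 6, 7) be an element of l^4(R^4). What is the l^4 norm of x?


The l^4 norm = (sum |x_i|^4)^(1/4)
Sum of 4th powers = 4096 + 81 + 1296 + 2401 = 7874
||x||_4 = (7874)^(1/4) = 9.4200

9.4200


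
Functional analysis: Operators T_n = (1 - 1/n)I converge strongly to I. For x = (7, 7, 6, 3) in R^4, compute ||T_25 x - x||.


T_25 x - x = (1 - 1/25)x - x = -x/25
||x|| = sqrt(143) = 11.9583
||T_25 x - x|| = ||x||/25 = 11.9583/25 = 0.4783

0.4783


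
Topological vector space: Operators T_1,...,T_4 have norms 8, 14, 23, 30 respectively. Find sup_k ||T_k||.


By the Uniform Boundedness Principle, the supremum of norms is finite.
sup_k ||T_k|| = max(8, 14, 23, 30) = 30

30


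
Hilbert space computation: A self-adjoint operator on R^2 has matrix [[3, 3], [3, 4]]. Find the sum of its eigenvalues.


For a self-adjoint (symmetric) matrix, the eigenvalues are real.
The sum of eigenvalues equals the trace of the matrix.
trace = 3 + 4 = 7

7


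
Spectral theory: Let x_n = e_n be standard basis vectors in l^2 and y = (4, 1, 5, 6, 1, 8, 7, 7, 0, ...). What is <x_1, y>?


x_1 = e_1 is the standard basis vector with 1 in position 1.
<x_1, y> = y_1 = 4
As n -> infinity, <x_n, y> -> 0, confirming weak convergence of (x_n) to 0.

4


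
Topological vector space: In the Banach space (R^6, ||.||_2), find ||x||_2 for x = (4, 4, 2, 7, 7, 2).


The l^2 norm = (sum |x_i|^2)^(1/2)
Sum of 2th powers = 16 + 16 + 4 + 49 + 49 + 4 = 138
||x||_2 = (138)^(1/2) = 11.7473

11.7473


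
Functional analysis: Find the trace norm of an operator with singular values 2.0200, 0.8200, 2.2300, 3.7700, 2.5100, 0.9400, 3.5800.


The nuclear norm is the sum of all singular values.
||T||_1 = 2.0200 + 0.8200 + 2.2300 + 3.7700 + 2.5100 + 0.9400 + 3.5800
= 15.8700

15.8700


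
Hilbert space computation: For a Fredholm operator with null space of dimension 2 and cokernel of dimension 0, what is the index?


The Fredholm index is defined as ind(T) = dim(ker T) - dim(coker T)
= 2 - 0
= 2

2


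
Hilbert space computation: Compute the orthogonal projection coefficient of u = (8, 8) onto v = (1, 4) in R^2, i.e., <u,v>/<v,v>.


Computing <u,v> = 8*1 + 8*4 = 40
Computing <v,v> = 1^2 + 4^2 = 17
Projection coefficient = 40/17 = 2.3529

2.3529


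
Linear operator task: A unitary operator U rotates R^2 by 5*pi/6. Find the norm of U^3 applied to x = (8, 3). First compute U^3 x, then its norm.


U is a rotation by theta = 5*pi/6
U^3 = rotation by 3*theta = 15*pi/6 = 3*pi/6 (mod 2*pi)
cos(3*pi/6) = 0.0000, sin(3*pi/6) = 1.0000
U^3 x = (0.0000 * 8 - 1.0000 * 3, 1.0000 * 8 + 0.0000 * 3)
= (-3.0000, 8.0000)
||U^3 x|| = sqrt((-3.0000)^2 + 8.0000^2) = sqrt(73.0000) = 8.5440

8.5440


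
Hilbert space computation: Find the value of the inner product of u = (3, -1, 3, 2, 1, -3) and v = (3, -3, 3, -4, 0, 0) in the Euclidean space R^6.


Computing the standard inner product <u, v> = sum u_i * v_i
= 3*3 + -1*-3 + 3*3 + 2*-4 + 1*0 + -3*0
= 9 + 3 + 9 + -8 + 0 + 0
= 13

13


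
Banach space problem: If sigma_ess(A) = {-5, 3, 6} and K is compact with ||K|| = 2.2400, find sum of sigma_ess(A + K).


By Weyl's theorem, the essential spectrum is invariant under compact perturbations.
sigma_ess(A + K) = sigma_ess(A) = {-5, 3, 6}
Sum = -5 + 3 + 6 = 4

4


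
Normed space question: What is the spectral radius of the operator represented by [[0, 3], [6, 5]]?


For a 2x2 matrix, eigenvalues satisfy lambda^2 - (trace)*lambda + det = 0
trace = 0 + 5 = 5
det = 0*5 - 3*6 = -18
discriminant = 5^2 - 4*(-18) = 97
spectral radius = max |eigenvalue| = 7.4244

7.4244


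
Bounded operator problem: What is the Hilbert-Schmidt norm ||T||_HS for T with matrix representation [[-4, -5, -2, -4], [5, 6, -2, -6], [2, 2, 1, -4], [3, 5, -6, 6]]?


The Hilbert-Schmidt norm is sqrt(sum of squares of all entries).
Sum of squares = (-4)^2 + (-5)^2 + (-2)^2 + (-4)^2 + 5^2 + 6^2 + (-2)^2 + (-6)^2 + 2^2 + 2^2 + 1^2 + (-4)^2 + 3^2 + 5^2 + (-6)^2 + 6^2
= 16 + 25 + 4 + 16 + 25 + 36 + 4 + 36 + 4 + 4 + 1 + 16 + 9 + 25 + 36 + 36 = 293
||T||_HS = sqrt(293) = 17.1172

17.1172


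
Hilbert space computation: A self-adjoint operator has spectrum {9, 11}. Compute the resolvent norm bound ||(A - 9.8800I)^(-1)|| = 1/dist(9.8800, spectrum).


dist(9.8800, {9, 11}) = min(|9.8800 - 9|, |9.8800 - 11|)
= min(0.8800, 1.1200) = 0.8800
Resolvent bound = 1/0.8800 = 1.1364

1.1364


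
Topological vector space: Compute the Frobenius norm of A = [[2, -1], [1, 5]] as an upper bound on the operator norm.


||A||_F^2 = sum a_ij^2
= 2^2 + (-1)^2 + 1^2 + 5^2
= 4 + 1 + 1 + 25 = 31
||A||_F = sqrt(31) = 5.5678

5.5678


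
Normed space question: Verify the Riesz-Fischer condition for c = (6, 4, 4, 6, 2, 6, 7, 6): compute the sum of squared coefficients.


sum |c_n|^2 = 6^2 + 4^2 + 4^2 + 6^2 + 2^2 + 6^2 + 7^2 + 6^2
= 36 + 16 + 16 + 36 + 4 + 36 + 49 + 36
= 229

229


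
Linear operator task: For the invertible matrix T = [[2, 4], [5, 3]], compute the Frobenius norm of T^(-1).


det(T) = 2*3 - 4*5 = -14
T^(-1) = (1/-14) * [[3, -4], [-5, 2]] = [[-0.2143, 0.2857], [0.3571, -0.1429]]
||T^(-1)||_F^2 = (-0.2143)^2 + 0.2857^2 + 0.3571^2 + (-0.1429)^2 = 0.2755
||T^(-1)||_F = sqrt(0.2755) = 0.5249

0.5249


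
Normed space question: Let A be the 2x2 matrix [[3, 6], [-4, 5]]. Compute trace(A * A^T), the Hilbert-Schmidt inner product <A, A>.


trace(A * A^T) = sum of squares of all entries
= 3^2 + 6^2 + (-4)^2 + 5^2
= 9 + 36 + 16 + 25
= 86

86


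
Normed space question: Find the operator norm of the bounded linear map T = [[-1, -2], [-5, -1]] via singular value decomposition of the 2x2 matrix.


A^T A = [[26, 7], [7, 5]]
trace(A^T A) = 31, det(A^T A) = 81
discriminant = 31^2 - 4*81 = 637
Largest eigenvalue of A^T A = (trace + sqrt(disc))/2 = 28.1194
||T|| = sqrt(28.1194) = 5.3028

5.3028


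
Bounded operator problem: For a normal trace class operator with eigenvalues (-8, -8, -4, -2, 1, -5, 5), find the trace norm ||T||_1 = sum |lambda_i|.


For a normal operator, singular values equal |eigenvalues|.
Trace norm = sum |lambda_i| = 8 + 8 + 4 + 2 + 1 + 5 + 5
= 33

33


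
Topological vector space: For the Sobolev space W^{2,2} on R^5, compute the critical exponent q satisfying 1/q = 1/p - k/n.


Using the Sobolev embedding formula: 1/q = 1/p - k/n
1/q = 1/2 - 2/5 = 1/10
q = 1/(1/10) = 10

10.0000


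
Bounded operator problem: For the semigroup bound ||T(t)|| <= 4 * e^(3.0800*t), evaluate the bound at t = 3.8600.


||T(3.8600)|| <= 4 * exp(3.0800 * 3.8600)
= 4 * exp(11.8888)
= 4 * 145626.4412
= 582505.7649

582505.7649


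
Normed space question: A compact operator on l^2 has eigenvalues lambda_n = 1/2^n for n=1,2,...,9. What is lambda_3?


The eigenvalue formula gives lambda_3 = 1/2^3
= 1/8
= 0.1250

0.1250


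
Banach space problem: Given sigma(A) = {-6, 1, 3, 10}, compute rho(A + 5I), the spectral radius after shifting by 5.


Spectrum of A + 5I = {-1, 6, 8, 15}
Spectral radius = max |lambda| over the shifted spectrum
= max(1, 6, 8, 15) = 15

15


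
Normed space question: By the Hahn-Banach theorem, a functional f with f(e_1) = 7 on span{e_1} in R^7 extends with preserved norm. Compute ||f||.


The norm of f is given by ||f|| = sup_{||x||=1} |f(x)|.
On span{e_1}, ||e_1|| = 1, so ||f|| = |f(e_1)| / ||e_1||
= |7| / 1 = 7.0000

7.0000


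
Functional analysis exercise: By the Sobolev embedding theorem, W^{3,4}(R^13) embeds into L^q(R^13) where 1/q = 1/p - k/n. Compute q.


Using the Sobolev embedding formula: 1/q = 1/p - k/n
1/q = 1/4 - 3/13 = 1/52
q = 1/(1/52) = 52

52.0000


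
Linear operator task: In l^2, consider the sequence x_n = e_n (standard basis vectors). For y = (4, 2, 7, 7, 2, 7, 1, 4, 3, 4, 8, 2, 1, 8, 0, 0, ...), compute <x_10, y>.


x_10 = e_10 is the standard basis vector with 1 in position 10.
<x_10, y> = y_10 = 4
As n -> infinity, <x_n, y> -> 0, confirming weak convergence of (x_n) to 0.

4


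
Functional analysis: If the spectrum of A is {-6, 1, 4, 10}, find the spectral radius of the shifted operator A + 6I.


Spectrum of A + 6I = {0, 7, 10, 16}
Spectral radius = max |lambda| over the shifted spectrum
= max(0, 7, 10, 16) = 16

16


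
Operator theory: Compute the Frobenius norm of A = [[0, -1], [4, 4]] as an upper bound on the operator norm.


||A||_F^2 = sum a_ij^2
= 0^2 + (-1)^2 + 4^2 + 4^2
= 0 + 1 + 16 + 16 = 33
||A||_F = sqrt(33) = 5.7446

5.7446


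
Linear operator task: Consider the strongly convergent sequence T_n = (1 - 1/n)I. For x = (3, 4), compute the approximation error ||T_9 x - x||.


T_9 x - x = (1 - 1/9)x - x = -x/9
||x|| = sqrt(25) = 5.0000
||T_9 x - x|| = ||x||/9 = 5.0000/9 = 0.5556

0.5556


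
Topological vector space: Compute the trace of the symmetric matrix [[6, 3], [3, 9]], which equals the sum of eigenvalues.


For a self-adjoint (symmetric) matrix, the eigenvalues are real.
The sum of eigenvalues equals the trace of the matrix.
trace = 6 + 9 = 15

15


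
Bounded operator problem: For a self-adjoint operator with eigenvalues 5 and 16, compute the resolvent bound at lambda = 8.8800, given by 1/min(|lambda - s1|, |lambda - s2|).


dist(8.8800, {5, 16}) = min(|8.8800 - 5|, |8.8800 - 16|)
= min(3.8800, 7.1200) = 3.8800
Resolvent bound = 1/3.8800 = 0.2577

0.2577


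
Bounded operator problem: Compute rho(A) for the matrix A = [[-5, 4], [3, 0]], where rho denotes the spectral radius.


For a 2x2 matrix, eigenvalues satisfy lambda^2 - (trace)*lambda + det = 0
trace = -5 + 0 = -5
det = -5*0 - 4*3 = -12
discriminant = (-5)^2 - 4*(-12) = 73
spectral radius = max |eigenvalue| = 6.7720

6.7720


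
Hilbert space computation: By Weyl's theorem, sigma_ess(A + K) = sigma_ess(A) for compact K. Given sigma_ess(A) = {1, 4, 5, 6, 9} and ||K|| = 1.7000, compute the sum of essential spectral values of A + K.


By Weyl's theorem, the essential spectrum is invariant under compact perturbations.
sigma_ess(A + K) = sigma_ess(A) = {1, 4, 5, 6, 9}
Sum = 1 + 4 + 5 + 6 + 9 = 25

25


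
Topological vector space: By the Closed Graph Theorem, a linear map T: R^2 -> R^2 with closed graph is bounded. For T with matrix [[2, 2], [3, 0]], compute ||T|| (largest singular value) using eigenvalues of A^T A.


A^T A = [[13, 4], [4, 4]]
trace(A^T A) = 17, det(A^T A) = 36
discriminant = 17^2 - 4*36 = 145
Largest eigenvalue of A^T A = (trace + sqrt(disc))/2 = 14.5208
||T|| = sqrt(14.5208) = 3.8106

3.8106


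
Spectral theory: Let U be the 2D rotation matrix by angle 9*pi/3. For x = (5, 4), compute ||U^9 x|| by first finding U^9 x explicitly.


U is a rotation by theta = 9*pi/3
U^9 = rotation by 9*theta = 81*pi/3 = 3*pi/3 (mod 2*pi)
cos(3*pi/3) = -1.0000, sin(3*pi/3) = 0.0000
U^9 x = (-1.0000 * 5 - 0.0000 * 4, 0.0000 * 5 + -1.0000 * 4)
= (-5.0000, -4.0000)
||U^9 x|| = sqrt((-5.0000)^2 + (-4.0000)^2) = sqrt(41.0000) = 6.4031

6.4031


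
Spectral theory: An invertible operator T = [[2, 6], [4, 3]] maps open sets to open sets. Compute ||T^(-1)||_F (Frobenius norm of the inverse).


det(T) = 2*3 - 6*4 = -18
T^(-1) = (1/-18) * [[3, -6], [-4, 2]] = [[-0.1667, 0.3333], [0.2222, -0.1111]]
||T^(-1)||_F^2 = (-0.1667)^2 + 0.3333^2 + 0.2222^2 + (-0.1111)^2 = 0.2006
||T^(-1)||_F = sqrt(0.2006) = 0.4479

0.4479


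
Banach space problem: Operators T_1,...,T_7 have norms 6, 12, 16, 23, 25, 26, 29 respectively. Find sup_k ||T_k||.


By the Uniform Boundedness Principle, the supremum of norms is finite.
sup_k ||T_k|| = max(6, 12, 16, 23, 25, 26, 29) = 29

29


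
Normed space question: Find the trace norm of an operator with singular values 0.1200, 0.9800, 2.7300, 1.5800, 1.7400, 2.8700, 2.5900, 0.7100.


The nuclear norm is the sum of all singular values.
||T||_1 = 0.1200 + 0.9800 + 2.7300 + 1.5800 + 1.7400 + 2.8700 + 2.5900 + 0.7100
= 13.3200

13.3200


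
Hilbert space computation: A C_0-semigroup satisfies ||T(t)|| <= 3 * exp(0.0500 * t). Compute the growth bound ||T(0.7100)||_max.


||T(0.7100)|| <= 3 * exp(0.0500 * 0.7100)
= 3 * exp(0.0355)
= 3 * 1.0361
= 3.1084

3.1084


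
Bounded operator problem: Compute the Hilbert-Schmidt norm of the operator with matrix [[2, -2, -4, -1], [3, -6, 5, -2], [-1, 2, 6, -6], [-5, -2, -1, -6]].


The Hilbert-Schmidt norm is sqrt(sum of squares of all entries).
Sum of squares = 2^2 + (-2)^2 + (-4)^2 + (-1)^2 + 3^2 + (-6)^2 + 5^2 + (-2)^2 + (-1)^2 + 2^2 + 6^2 + (-6)^2 + (-5)^2 + (-2)^2 + (-1)^2 + (-6)^2
= 4 + 4 + 16 + 1 + 9 + 36 + 25 + 4 + 1 + 4 + 36 + 36 + 25 + 4 + 1 + 36 = 242
||T||_HS = sqrt(242) = 15.5563

15.5563


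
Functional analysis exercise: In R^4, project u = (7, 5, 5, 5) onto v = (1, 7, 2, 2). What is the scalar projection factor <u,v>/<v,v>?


Computing <u,v> = 7*1 + 5*7 + 5*2 + 5*2 = 62
Computing <v,v> = 1^2 + 7^2 + 2^2 + 2^2 = 58
Projection coefficient = 62/58 = 1.0690

1.0690


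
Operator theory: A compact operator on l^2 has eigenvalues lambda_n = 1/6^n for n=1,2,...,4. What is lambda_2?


The eigenvalue formula gives lambda_2 = 1/6^2
= 1/36
= 0.0278

0.0278


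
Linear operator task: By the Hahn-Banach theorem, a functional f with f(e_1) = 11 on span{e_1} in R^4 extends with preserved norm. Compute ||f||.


The norm of f is given by ||f|| = sup_{||x||=1} |f(x)|.
On span{e_1}, ||e_1|| = 1, so ||f|| = |f(e_1)| / ||e_1||
= |11| / 1 = 11.0000

11.0000


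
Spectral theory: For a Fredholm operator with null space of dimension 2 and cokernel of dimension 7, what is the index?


The Fredholm index is defined as ind(T) = dim(ker T) - dim(coker T)
= 2 - 7
= -5

-5


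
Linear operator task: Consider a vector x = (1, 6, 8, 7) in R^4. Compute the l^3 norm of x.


The l^3 norm = (sum |x_i|^3)^(1/3)
Sum of 3th powers = 1 + 216 + 512 + 343 = 1072
||x||_3 = (1072)^(1/3) = 10.2345

10.2345


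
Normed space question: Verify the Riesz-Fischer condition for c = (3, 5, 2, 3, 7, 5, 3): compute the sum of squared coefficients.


sum |c_n|^2 = 3^2 + 5^2 + 2^2 + 3^2 + 7^2 + 5^2 + 3^2
= 9 + 25 + 4 + 9 + 49 + 25 + 9
= 130

130


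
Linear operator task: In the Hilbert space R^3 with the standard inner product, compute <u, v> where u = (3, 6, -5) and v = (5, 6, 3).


Computing the standard inner product <u, v> = sum u_i * v_i
= 3*5 + 6*6 + -5*3
= 15 + 36 + -15
= 36

36


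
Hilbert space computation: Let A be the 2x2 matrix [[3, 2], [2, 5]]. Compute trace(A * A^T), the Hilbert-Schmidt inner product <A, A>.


trace(A * A^T) = sum of squares of all entries
= 3^2 + 2^2 + 2^2 + 5^2
= 9 + 4 + 4 + 25
= 42

42


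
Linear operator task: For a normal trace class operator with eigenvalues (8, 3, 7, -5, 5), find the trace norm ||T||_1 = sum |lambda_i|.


For a normal operator, singular values equal |eigenvalues|.
Trace norm = sum |lambda_i| = 8 + 3 + 7 + 5 + 5
= 28

28


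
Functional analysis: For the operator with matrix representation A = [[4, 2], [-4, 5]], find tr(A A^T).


trace(A * A^T) = sum of squares of all entries
= 4^2 + 2^2 + (-4)^2 + 5^2
= 16 + 4 + 16 + 25
= 61

61


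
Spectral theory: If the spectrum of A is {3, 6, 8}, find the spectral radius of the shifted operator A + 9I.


Spectrum of A + 9I = {12, 15, 17}
Spectral radius = max |lambda| over the shifted spectrum
= max(12, 15, 17) = 17

17


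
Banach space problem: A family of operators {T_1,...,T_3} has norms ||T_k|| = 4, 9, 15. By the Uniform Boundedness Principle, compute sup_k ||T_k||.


By the Uniform Boundedness Principle, the supremum of norms is finite.
sup_k ||T_k|| = max(4, 9, 15) = 15

15


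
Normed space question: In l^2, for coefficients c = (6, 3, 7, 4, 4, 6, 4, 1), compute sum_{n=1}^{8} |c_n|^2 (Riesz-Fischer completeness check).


sum |c_n|^2 = 6^2 + 3^2 + 7^2 + 4^2 + 4^2 + 6^2 + 4^2 + 1^2
= 36 + 9 + 49 + 16 + 16 + 36 + 16 + 1
= 179

179


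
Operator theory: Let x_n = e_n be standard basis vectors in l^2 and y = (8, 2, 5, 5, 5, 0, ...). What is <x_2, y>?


x_2 = e_2 is the standard basis vector with 1 in position 2.
<x_2, y> = y_2 = 2
As n -> infinity, <x_n, y> -> 0, confirming weak convergence of (x_n) to 0.

2


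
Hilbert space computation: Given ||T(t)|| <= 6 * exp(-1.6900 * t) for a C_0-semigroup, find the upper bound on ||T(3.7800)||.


||T(3.7800)|| <= 6 * exp(-1.6900 * 3.7800)
= 6 * exp(-6.3882)
= 6 * 0.0017
= 0.0101

0.0101


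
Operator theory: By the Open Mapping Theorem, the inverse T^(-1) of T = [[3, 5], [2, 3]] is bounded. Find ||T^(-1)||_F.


det(T) = 3*3 - 5*2 = -1
T^(-1) = (1/-1) * [[3, -5], [-2, 3]] = [[-3.0000, 5.0000], [2.0000, -3.0000]]
||T^(-1)||_F^2 = (-3.0000)^2 + 5.0000^2 + 2.0000^2 + (-3.0000)^2 = 47.0000
||T^(-1)||_F = sqrt(47.0000) = 6.8557

6.8557


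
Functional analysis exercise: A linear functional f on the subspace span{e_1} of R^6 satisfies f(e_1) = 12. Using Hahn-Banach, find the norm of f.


The norm of f is given by ||f|| = sup_{||x||=1} |f(x)|.
On span{e_1}, ||e_1|| = 1, so ||f|| = |f(e_1)| / ||e_1||
= |12| / 1 = 12.0000

12.0000


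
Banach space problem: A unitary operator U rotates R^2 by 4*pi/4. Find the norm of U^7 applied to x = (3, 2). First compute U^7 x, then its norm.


U is a rotation by theta = 4*pi/4
U^7 = rotation by 7*theta = 28*pi/4 = 4*pi/4 (mod 2*pi)
cos(4*pi/4) = -1.0000, sin(4*pi/4) = 0.0000
U^7 x = (-1.0000 * 3 - 0.0000 * 2, 0.0000 * 3 + -1.0000 * 2)
= (-3.0000, -2.0000)
||U^7 x|| = sqrt((-3.0000)^2 + (-2.0000)^2) = sqrt(13.0000) = 3.6056

3.6056


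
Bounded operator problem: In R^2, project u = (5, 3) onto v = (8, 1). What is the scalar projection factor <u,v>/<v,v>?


Computing <u,v> = 5*8 + 3*1 = 43
Computing <v,v> = 8^2 + 1^2 = 65
Projection coefficient = 43/65 = 0.6615

0.6615


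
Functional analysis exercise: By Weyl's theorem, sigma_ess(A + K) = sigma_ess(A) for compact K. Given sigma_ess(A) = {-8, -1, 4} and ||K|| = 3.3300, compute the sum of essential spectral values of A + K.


By Weyl's theorem, the essential spectrum is invariant under compact perturbations.
sigma_ess(A + K) = sigma_ess(A) = {-8, -1, 4}
Sum = -8 + -1 + 4 = -5

-5


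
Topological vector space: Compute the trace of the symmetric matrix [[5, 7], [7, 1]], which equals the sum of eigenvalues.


For a self-adjoint (symmetric) matrix, the eigenvalues are real.
The sum of eigenvalues equals the trace of the matrix.
trace = 5 + 1 = 6

6


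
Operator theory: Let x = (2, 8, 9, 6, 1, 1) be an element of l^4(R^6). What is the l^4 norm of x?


The l^4 norm = (sum |x_i|^4)^(1/4)
Sum of 4th powers = 16 + 4096 + 6561 + 1296 + 1 + 1 = 11971
||x||_4 = (11971)^(1/4) = 10.4600

10.4600


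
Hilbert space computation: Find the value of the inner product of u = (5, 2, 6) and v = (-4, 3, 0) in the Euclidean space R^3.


Computing the standard inner product <u, v> = sum u_i * v_i
= 5*-4 + 2*3 + 6*0
= -20 + 6 + 0
= -14

-14


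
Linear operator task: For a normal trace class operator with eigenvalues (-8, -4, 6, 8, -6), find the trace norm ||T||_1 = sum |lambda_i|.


For a normal operator, singular values equal |eigenvalues|.
Trace norm = sum |lambda_i| = 8 + 4 + 6 + 8 + 6
= 32

32


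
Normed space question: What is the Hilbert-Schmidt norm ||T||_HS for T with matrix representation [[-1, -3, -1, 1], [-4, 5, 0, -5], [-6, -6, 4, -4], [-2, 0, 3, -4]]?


The Hilbert-Schmidt norm is sqrt(sum of squares of all entries).
Sum of squares = (-1)^2 + (-3)^2 + (-1)^2 + 1^2 + (-4)^2 + 5^2 + 0^2 + (-5)^2 + (-6)^2 + (-6)^2 + 4^2 + (-4)^2 + (-2)^2 + 0^2 + 3^2 + (-4)^2
= 1 + 9 + 1 + 1 + 16 + 25 + 0 + 25 + 36 + 36 + 16 + 16 + 4 + 0 + 9 + 16 = 211
||T||_HS = sqrt(211) = 14.5258

14.5258


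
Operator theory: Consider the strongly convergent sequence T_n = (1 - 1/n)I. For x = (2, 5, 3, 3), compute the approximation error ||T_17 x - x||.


T_17 x - x = (1 - 1/17)x - x = -x/17
||x|| = sqrt(47) = 6.8557
||T_17 x - x|| = ||x||/17 = 6.8557/17 = 0.4033

0.4033


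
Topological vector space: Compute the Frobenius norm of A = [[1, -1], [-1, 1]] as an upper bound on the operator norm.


||A||_F^2 = sum a_ij^2
= 1^2 + (-1)^2 + (-1)^2 + 1^2
= 1 + 1 + 1 + 1 = 4
||A||_F = sqrt(4) = 2.0000

2.0000


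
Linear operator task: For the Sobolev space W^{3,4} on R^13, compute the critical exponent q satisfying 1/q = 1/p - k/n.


Using the Sobolev embedding formula: 1/q = 1/p - k/n
1/q = 1/4 - 3/13 = 1/52
q = 1/(1/52) = 52

52.0000


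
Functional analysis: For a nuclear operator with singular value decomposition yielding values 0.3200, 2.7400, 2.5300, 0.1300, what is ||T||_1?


The nuclear norm is the sum of all singular values.
||T||_1 = 0.3200 + 2.7400 + 2.5300 + 0.1300
= 5.7200

5.7200


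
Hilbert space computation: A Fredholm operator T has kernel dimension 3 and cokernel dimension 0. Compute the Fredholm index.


The Fredholm index is defined as ind(T) = dim(ker T) - dim(coker T)
= 3 - 0
= 3

3


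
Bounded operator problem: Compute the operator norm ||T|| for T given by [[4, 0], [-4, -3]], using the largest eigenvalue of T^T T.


A^T A = [[32, 12], [12, 9]]
trace(A^T A) = 41, det(A^T A) = 144
discriminant = 41^2 - 4*144 = 1105
Largest eigenvalue of A^T A = (trace + sqrt(disc))/2 = 37.1208
||T|| = sqrt(37.1208) = 6.0927

6.0927


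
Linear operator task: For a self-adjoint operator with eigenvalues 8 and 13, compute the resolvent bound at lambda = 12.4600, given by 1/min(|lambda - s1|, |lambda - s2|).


dist(12.4600, {8, 13}) = min(|12.4600 - 8|, |12.4600 - 13|)
= min(4.4600, 0.5400) = 0.5400
Resolvent bound = 1/0.5400 = 1.8519

1.8519


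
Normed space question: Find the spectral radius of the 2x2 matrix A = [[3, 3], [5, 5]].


For a 2x2 matrix, eigenvalues satisfy lambda^2 - (trace)*lambda + det = 0
trace = 3 + 5 = 8
det = 3*5 - 3*5 = 0
discriminant = 8^2 - 4*(0) = 64
spectral radius = max |eigenvalue| = 8.0000

8.0000


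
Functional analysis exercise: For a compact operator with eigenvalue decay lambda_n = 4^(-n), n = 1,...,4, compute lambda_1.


The eigenvalue formula gives lambda_1 = 1/4^1
= 1/4
= 0.2500

0.2500


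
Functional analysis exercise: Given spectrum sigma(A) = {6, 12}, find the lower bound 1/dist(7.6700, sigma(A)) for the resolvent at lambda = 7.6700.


dist(7.6700, {6, 12}) = min(|7.6700 - 6|, |7.6700 - 12|)
= min(1.6700, 4.3300) = 1.6700
Resolvent bound = 1/1.6700 = 0.5988

0.5988


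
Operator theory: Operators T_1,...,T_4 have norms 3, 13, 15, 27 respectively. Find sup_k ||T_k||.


By the Uniform Boundedness Principle, the supremum of norms is finite.
sup_k ||T_k|| = max(3, 13, 15, 27) = 27

27


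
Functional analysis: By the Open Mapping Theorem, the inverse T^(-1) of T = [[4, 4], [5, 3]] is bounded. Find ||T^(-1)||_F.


det(T) = 4*3 - 4*5 = -8
T^(-1) = (1/-8) * [[3, -4], [-5, 4]] = [[-0.3750, 0.5000], [0.6250, -0.5000]]
||T^(-1)||_F^2 = (-0.3750)^2 + 0.5000^2 + 0.6250^2 + (-0.5000)^2 = 1.0312
||T^(-1)||_F = sqrt(1.0312) = 1.0155

1.0155


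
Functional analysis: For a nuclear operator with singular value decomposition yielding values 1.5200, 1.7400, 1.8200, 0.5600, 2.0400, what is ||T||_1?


The nuclear norm is the sum of all singular values.
||T||_1 = 1.5200 + 1.7400 + 1.8200 + 0.5600 + 2.0400
= 7.6800

7.6800


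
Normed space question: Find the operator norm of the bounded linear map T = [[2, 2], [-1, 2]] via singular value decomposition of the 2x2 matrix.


A^T A = [[5, 2], [2, 8]]
trace(A^T A) = 13, det(A^T A) = 36
discriminant = 13^2 - 4*36 = 25
Largest eigenvalue of A^T A = (trace + sqrt(disc))/2 = 9.0000
||T|| = sqrt(9.0000) = 3.0000

3.0000


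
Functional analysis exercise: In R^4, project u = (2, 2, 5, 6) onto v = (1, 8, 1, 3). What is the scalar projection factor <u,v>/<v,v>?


Computing <u,v> = 2*1 + 2*8 + 5*1 + 6*3 = 41
Computing <v,v> = 1^2 + 8^2 + 1^2 + 3^2 = 75
Projection coefficient = 41/75 = 0.5467

0.5467


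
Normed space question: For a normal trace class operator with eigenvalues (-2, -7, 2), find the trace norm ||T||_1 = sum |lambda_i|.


For a normal operator, singular values equal |eigenvalues|.
Trace norm = sum |lambda_i| = 2 + 7 + 2
= 11

11


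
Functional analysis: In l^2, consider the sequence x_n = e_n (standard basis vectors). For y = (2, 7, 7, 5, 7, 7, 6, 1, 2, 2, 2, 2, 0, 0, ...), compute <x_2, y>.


x_2 = e_2 is the standard basis vector with 1 in position 2.
<x_2, y> = y_2 = 7
As n -> infinity, <x_n, y> -> 0, confirming weak convergence of (x_n) to 0.

7


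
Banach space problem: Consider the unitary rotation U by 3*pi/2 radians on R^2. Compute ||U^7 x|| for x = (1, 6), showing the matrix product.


U is a rotation by theta = 3*pi/2
U^7 = rotation by 7*theta = 21*pi/2 = 1*pi/2 (mod 2*pi)
cos(1*pi/2) = 0.0000, sin(1*pi/2) = 1.0000
U^7 x = (0.0000 * 1 - 1.0000 * 6, 1.0000 * 1 + 0.0000 * 6)
= (-6.0000, 1.0000)
||U^7 x|| = sqrt((-6.0000)^2 + 1.0000^2) = sqrt(37.0000) = 6.0828

6.0828


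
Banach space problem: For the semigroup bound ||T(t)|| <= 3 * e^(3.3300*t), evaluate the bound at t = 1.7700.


||T(1.7700)|| <= 3 * exp(3.3300 * 1.7700)
= 3 * exp(5.8941)
= 3 * 362.8901
= 1088.6703

1088.6703


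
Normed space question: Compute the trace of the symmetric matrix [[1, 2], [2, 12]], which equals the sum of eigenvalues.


For a self-adjoint (symmetric) matrix, the eigenvalues are real.
The sum of eigenvalues equals the trace of the matrix.
trace = 1 + 12 = 13

13


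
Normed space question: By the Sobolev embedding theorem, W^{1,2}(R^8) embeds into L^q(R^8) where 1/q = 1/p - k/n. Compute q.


Using the Sobolev embedding formula: 1/q = 1/p - k/n
1/q = 1/2 - 1/8 = 3/8
q = 1/(3/8) = 8/3 = 2.6667

2.6667


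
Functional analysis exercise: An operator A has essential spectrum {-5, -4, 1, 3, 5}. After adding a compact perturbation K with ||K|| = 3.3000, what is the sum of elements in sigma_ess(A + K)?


By Weyl's theorem, the essential spectrum is invariant under compact perturbations.
sigma_ess(A + K) = sigma_ess(A) = {-5, -4, 1, 3, 5}
Sum = -5 + -4 + 1 + 3 + 5 = 0

0


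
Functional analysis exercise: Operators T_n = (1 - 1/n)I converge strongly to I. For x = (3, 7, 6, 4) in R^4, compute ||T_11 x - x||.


T_11 x - x = (1 - 1/11)x - x = -x/11
||x|| = sqrt(110) = 10.4881
||T_11 x - x|| = ||x||/11 = 10.4881/11 = 0.9535

0.9535


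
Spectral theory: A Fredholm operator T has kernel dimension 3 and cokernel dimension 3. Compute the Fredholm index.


The Fredholm index is defined as ind(T) = dim(ker T) - dim(coker T)
= 3 - 3
= 0

0


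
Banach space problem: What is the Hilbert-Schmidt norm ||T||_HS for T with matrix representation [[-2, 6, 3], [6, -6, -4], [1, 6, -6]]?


The Hilbert-Schmidt norm is sqrt(sum of squares of all entries).
Sum of squares = (-2)^2 + 6^2 + 3^2 + 6^2 + (-6)^2 + (-4)^2 + 1^2 + 6^2 + (-6)^2
= 4 + 36 + 9 + 36 + 36 + 16 + 1 + 36 + 36 = 210
||T||_HS = sqrt(210) = 14.4914

14.4914


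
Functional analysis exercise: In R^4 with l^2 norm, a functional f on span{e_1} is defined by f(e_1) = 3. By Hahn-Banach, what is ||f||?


The norm of f is given by ||f|| = sup_{||x||=1} |f(x)|.
On span{e_1}, ||e_1|| = 1, so ||f|| = |f(e_1)| / ||e_1||
= |3| / 1 = 3.0000

3.0000


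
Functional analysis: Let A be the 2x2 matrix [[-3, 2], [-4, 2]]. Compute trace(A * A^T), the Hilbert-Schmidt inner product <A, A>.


trace(A * A^T) = sum of squares of all entries
= (-3)^2 + 2^2 + (-4)^2 + 2^2
= 9 + 4 + 16 + 4
= 33

33


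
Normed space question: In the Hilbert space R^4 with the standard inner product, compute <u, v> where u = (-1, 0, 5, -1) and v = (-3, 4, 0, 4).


Computing the standard inner product <u, v> = sum u_i * v_i
= -1*-3 + 0*4 + 5*0 + -1*4
= 3 + 0 + 0 + -4
= -1

-1


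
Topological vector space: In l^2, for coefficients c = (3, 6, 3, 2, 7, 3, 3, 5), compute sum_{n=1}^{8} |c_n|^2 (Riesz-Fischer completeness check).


sum |c_n|^2 = 3^2 + 6^2 + 3^2 + 2^2 + 7^2 + 3^2 + 3^2 + 5^2
= 9 + 36 + 9 + 4 + 49 + 9 + 9 + 25
= 150

150


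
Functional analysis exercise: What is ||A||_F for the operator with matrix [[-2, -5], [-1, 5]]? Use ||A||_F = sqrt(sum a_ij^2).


||A||_F^2 = sum a_ij^2
= (-2)^2 + (-5)^2 + (-1)^2 + 5^2
= 4 + 25 + 1 + 25 = 55
||A||_F = sqrt(55) = 7.4162

7.4162


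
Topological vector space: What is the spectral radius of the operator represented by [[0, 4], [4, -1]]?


For a 2x2 matrix, eigenvalues satisfy lambda^2 - (trace)*lambda + det = 0
trace = 0 + -1 = -1
det = 0*-1 - 4*4 = -16
discriminant = (-1)^2 - 4*(-16) = 65
spectral radius = max |eigenvalue| = 4.5311

4.5311


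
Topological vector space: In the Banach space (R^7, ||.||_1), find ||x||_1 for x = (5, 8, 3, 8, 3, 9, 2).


The l^1 norm equals the sum of absolute values of all components.
||x||_1 = 5 + 8 + 3 + 8 + 3 + 9 + 2
= 38

38.0000


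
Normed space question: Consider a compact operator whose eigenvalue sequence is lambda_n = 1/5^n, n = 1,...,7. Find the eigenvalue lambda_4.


The eigenvalue formula gives lambda_4 = 1/5^4
= 1/625
= 0.0016

0.0016


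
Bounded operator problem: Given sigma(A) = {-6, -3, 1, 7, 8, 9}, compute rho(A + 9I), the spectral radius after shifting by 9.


Spectrum of A + 9I = {3, 6, 10, 16, 17, 18}
Spectral radius = max |lambda| over the shifted spectrum
= max(3, 6, 10, 16, 17, 18) = 18

18


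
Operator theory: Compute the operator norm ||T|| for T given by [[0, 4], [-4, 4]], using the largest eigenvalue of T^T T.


A^T A = [[16, -16], [-16, 32]]
trace(A^T A) = 48, det(A^T A) = 256
discriminant = 48^2 - 4*256 = 1280
Largest eigenvalue of A^T A = (trace + sqrt(disc))/2 = 41.8885
||T|| = sqrt(41.8885) = 6.4721

6.4721


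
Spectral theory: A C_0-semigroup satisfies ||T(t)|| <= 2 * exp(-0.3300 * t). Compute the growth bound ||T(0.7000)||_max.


||T(0.7000)|| <= 2 * exp(-0.3300 * 0.7000)
= 2 * exp(-0.2310)
= 2 * 0.7937
= 1.5875

1.5875


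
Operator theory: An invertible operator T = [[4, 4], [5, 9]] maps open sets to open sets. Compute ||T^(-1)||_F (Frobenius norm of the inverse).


det(T) = 4*9 - 4*5 = 16
T^(-1) = (1/16) * [[9, -4], [-5, 4]] = [[0.5625, -0.2500], [-0.3125, 0.2500]]
||T^(-1)||_F^2 = 0.5625^2 + (-0.2500)^2 + (-0.3125)^2 + 0.2500^2 = 0.5391
||T^(-1)||_F = sqrt(0.5391) = 0.7342

0.7342


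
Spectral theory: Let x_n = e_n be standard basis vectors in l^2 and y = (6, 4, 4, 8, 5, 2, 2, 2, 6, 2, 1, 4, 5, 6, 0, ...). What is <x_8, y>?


x_8 = e_8 is the standard basis vector with 1 in position 8.
<x_8, y> = y_8 = 2
As n -> infinity, <x_n, y> -> 0, confirming weak convergence of (x_n) to 0.

2


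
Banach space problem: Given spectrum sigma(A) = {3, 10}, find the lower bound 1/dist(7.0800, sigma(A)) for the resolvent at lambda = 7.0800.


dist(7.0800, {3, 10}) = min(|7.0800 - 3|, |7.0800 - 10|)
= min(4.0800, 2.9200) = 2.9200
Resolvent bound = 1/2.9200 = 0.3425

0.3425


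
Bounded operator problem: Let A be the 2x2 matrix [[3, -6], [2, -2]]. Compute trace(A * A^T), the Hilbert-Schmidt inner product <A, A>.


trace(A * A^T) = sum of squares of all entries
= 3^2 + (-6)^2 + 2^2 + (-2)^2
= 9 + 36 + 4 + 4
= 53

53


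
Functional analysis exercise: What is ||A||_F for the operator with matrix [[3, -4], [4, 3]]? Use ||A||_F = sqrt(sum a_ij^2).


||A||_F^2 = sum a_ij^2
= 3^2 + (-4)^2 + 4^2 + 3^2
= 9 + 16 + 16 + 9 = 50
||A||_F = sqrt(50) = 7.0711

7.0711


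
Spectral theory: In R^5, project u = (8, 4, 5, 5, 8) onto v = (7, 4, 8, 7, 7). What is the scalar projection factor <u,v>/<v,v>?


Computing <u,v> = 8*7 + 4*4 + 5*8 + 5*7 + 8*7 = 203
Computing <v,v> = 7^2 + 4^2 + 8^2 + 7^2 + 7^2 = 227
Projection coefficient = 203/227 = 0.8943

0.8943


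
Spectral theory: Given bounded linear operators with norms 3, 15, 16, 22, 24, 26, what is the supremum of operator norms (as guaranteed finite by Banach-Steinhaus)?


By the Uniform Boundedness Principle, the supremum of norms is finite.
sup_k ||T_k|| = max(3, 15, 16, 22, 24, 26) = 26

26


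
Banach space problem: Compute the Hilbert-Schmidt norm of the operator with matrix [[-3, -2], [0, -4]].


The Hilbert-Schmidt norm is sqrt(sum of squares of all entries).
Sum of squares = (-3)^2 + (-2)^2 + 0^2 + (-4)^2
= 9 + 4 + 0 + 16 = 29
||T||_HS = sqrt(29) = 5.3852

5.3852


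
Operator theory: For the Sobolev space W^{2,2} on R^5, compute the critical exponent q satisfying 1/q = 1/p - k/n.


Using the Sobolev embedding formula: 1/q = 1/p - k/n
1/q = 1/2 - 2/5 = 1/10
q = 1/(1/10) = 10

10.0000


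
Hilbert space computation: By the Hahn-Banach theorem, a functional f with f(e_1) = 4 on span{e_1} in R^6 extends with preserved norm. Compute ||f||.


The norm of f is given by ||f|| = sup_{||x||=1} |f(x)|.
On span{e_1}, ||e_1|| = 1, so ||f|| = |f(e_1)| / ||e_1||
= |4| / 1 = 4.0000

4.0000


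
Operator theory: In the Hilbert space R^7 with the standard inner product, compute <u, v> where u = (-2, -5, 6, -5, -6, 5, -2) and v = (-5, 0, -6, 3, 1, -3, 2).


Computing the standard inner product <u, v> = sum u_i * v_i
= -2*-5 + -5*0 + 6*-6 + -5*3 + -6*1 + 5*-3 + -2*2
= 10 + 0 + -36 + -15 + -6 + -15 + -4
= -66

-66


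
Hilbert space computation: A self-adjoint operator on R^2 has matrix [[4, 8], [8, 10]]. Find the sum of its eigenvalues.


For a self-adjoint (symmetric) matrix, the eigenvalues are real.
The sum of eigenvalues equals the trace of the matrix.
trace = 4 + 10 = 14

14


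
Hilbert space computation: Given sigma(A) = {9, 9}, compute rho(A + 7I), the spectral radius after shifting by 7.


Spectrum of A + 7I = {16, 16}
Spectral radius = max |lambda| over the shifted spectrum
= max(16, 16) = 16

16


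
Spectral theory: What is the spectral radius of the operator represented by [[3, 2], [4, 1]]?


For a 2x2 matrix, eigenvalues satisfy lambda^2 - (trace)*lambda + det = 0
trace = 3 + 1 = 4
det = 3*1 - 2*4 = -5
discriminant = 4^2 - 4*(-5) = 36
spectral radius = max |eigenvalue| = 5.0000

5.0000


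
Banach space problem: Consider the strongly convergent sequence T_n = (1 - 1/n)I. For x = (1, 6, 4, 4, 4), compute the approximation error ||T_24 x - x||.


T_24 x - x = (1 - 1/24)x - x = -x/24
||x|| = sqrt(85) = 9.2195
||T_24 x - x|| = ||x||/24 = 9.2195/24 = 0.3841

0.3841


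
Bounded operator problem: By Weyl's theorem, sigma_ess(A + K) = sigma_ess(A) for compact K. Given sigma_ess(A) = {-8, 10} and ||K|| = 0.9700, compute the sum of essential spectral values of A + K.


By Weyl's theorem, the essential spectrum is invariant under compact perturbations.
sigma_ess(A + K) = sigma_ess(A) = {-8, 10}
Sum = -8 + 10 = 2

2


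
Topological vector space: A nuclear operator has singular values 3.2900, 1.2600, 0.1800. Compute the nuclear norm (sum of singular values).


The nuclear norm is the sum of all singular values.
||T||_1 = 3.2900 + 1.2600 + 0.1800
= 4.7300

4.7300


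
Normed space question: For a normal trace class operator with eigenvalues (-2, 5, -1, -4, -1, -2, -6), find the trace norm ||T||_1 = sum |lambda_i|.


For a normal operator, singular values equal |eigenvalues|.
Trace norm = sum |lambda_i| = 2 + 5 + 1 + 4 + 1 + 2 + 6
= 21

21


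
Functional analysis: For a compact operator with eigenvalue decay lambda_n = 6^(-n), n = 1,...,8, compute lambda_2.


The eigenvalue formula gives lambda_2 = 1/6^2
= 1/36
= 0.0278

0.0278


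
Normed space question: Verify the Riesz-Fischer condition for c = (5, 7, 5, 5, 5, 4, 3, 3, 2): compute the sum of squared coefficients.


sum |c_n|^2 = 5^2 + 7^2 + 5^2 + 5^2 + 5^2 + 4^2 + 3^2 + 3^2 + 2^2
= 25 + 49 + 25 + 25 + 25 + 16 + 9 + 9 + 4
= 187

187
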